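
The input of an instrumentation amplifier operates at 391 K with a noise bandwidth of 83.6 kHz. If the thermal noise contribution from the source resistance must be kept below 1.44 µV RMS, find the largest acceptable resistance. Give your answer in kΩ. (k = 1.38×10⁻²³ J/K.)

Johnson–Nyquist: V_n = √(4kTRB) ⇒ R = V_n² / (4kTB)
4kTB = 4 × 1.38×10⁻²³ × 391 × 8.36×10⁴ = 1.80×10⁻¹⁵
R = (1.44×10⁻⁶)² / 1.80×10⁻¹⁵ = 1.15×10³ Ω = 1.15 kΩ

1.15 kΩ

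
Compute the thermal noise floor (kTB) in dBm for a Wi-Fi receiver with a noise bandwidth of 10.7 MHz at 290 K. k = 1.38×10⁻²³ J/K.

P_n = kTB = 1.38×10⁻²³ × 290 × 1.07×10⁷ = 4.28×10⁻¹⁴ W
In dBm: 10 log₁₀(4.28×10⁻¹⁴ / 10⁻³) = −103.7 dBm

−103.7 dBm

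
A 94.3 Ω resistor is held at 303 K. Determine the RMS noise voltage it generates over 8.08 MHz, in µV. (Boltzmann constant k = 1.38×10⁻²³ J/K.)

V_n = √(4kTRB)
4kTRB = 4 × 1.38×10⁻²³ × 303 × 9.43×10¹ × 8.08×10⁶ = 1.27×10⁻¹¹ V²
V_n = √(1.27×10⁻¹¹) = 3.57×10⁻⁶ V = 3.57 µV

3.57 µV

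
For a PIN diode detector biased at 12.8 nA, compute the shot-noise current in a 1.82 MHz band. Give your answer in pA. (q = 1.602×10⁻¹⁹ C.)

I_n = √(2qI·B)
2qI·B = 2 × 1.602×10⁻¹⁹ × 1.28×10⁻⁸ × 1.82×10⁶ = 7.46×10⁻²¹ A²
I_n = √(7.46×10⁻²¹) = 8.64×10⁻¹¹ A = 86.4 pA

86.4 pA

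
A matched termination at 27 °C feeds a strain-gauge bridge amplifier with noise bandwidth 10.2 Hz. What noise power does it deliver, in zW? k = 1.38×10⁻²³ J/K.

T = 27 °C + 273.15 = 300.15 K
P_n = kTB = 1.38×10⁻²³ × 300.15 × 1.02×10¹ = 4.22×10⁻²⁰ W = 42.2 zW

42.2 zW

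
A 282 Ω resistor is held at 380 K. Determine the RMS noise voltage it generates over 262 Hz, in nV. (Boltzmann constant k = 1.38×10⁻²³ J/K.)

V_n = √(4kTRB)
4kTRB = 4 × 1.38×10⁻²³ × 380 × 2.82×10² × 2.62×10² = 1.55×10⁻¹⁵ V²
V_n = √(1.55×10⁻¹⁵) = 3.94×10⁻⁸ V = 39.4 nV

39.4 nV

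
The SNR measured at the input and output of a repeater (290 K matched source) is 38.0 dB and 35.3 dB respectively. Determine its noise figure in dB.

2.7 dB

NF (dB) = SNR_in(dB) − SNR_out(dB) when the source is at T₀
NF = 38.0 − 35.3 = 2.7 dB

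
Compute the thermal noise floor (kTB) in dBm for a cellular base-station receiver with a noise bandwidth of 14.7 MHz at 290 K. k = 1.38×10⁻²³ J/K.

P_n = kTB = 1.38×10⁻²³ × 290 × 1.47×10⁷ = 5.88×10⁻¹⁴ W
In dBm: 10 log₁₀(5.88×10⁻¹⁴ / 10⁻³) = −102.3 dBm

−102.3 dBm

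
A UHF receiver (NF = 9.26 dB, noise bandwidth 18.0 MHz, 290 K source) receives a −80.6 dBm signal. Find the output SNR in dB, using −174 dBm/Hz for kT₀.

11.6 dB

Noise floor: N = −174 + 10 log₁₀(B) + NF
10 log₁₀(1.80×10⁷) = 72.55 dB
N = −174 + 72.55 + 9.26 = −92.19 dBm
SNR = P_sig − N = −80.6 − (−92.19) = 11.59 dB → 11.6 dB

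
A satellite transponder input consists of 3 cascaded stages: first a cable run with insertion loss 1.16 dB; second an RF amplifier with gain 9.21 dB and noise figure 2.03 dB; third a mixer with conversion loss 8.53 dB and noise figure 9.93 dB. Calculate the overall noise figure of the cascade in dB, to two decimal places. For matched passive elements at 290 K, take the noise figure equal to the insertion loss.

5.40 dB

Convert to linear (a loss of L dB is a gain of −L dB): F_i = 10^(NF_i/10), G_i = 10^(G_i,dB/10)
  Stage 1: F_1 = 10^(1.16/10) = 1.306, G_1 = 10^(−1.16/10) = 0.7656
  Stage 2: F_2 = 10^(2.03/10) = 1.596, G_2 = 10^(9.21/10) = 8.337
  Stage 3: F_3 = 10^(9.93/10) = 9.840, G_3 = 10^(−8.53/10) = 0.1403
Friis cascade:
  F = 1.306 + (1.596 − 1)/0.7656 + (9.840 − 1)/6.383 = 3.470
NF = 10 log₁₀(3.470) = 5.40 dB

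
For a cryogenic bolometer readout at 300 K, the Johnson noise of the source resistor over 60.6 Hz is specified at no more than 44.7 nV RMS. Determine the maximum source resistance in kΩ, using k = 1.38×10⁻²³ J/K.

1.99 kΩ

Johnson–Nyquist: V_n = √(4kTRB) ⇒ R = V_n² / (4kTB)
4kTB = 4 × 1.38×10⁻²³ × 300 × 6.06×10¹ = 1.00×10⁻¹⁸
R = (4.47×10⁻⁸)² / 1.00×10⁻¹⁸ = 1.99×10³ Ω = 1.99 kΩ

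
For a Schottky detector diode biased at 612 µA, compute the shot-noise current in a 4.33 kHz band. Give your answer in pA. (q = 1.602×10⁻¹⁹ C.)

I_n = √(2qI·B)
2qI·B = 2 × 1.602×10⁻¹⁹ × 6.12×10⁻⁴ × 4.33×10³ = 8.49×10⁻¹⁹ A²
I_n = √(8.49×10⁻¹⁹) = 9.21×10⁻¹⁰ A = 921 pA

921 pA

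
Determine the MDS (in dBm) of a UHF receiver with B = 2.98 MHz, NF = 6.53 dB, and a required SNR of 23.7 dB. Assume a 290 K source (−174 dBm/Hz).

Sensitivity = −174 + 10 log₁₀(B) + NF + SNR_min
= −174 + 64.74 + 6.53 + 23.7
= −79.03 dBm → −79.0 dBm

−79.0 dBm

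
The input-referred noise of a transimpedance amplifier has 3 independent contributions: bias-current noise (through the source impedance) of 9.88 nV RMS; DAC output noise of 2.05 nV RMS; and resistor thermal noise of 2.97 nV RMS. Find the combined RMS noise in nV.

10.5 nV

Uncorrelated sources add in power (mean-square): V_tot = √(ΣV_i²)
V_tot = √[(9.88×10⁻⁹)² + (2.05×10⁻⁹)² + (2.97×10⁻⁹)²] = 1.05×10⁻⁸ V = 10.5 nV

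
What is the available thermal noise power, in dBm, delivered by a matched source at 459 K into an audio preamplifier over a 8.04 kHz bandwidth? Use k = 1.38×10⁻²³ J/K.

P_n = kTB = 1.38×10⁻²³ × 459 × 8.04×10³ = 5.09×10⁻¹⁷ W
In dBm: 10 log₁₀(5.09×10⁻¹⁷ / 10⁻³) = −132.9 dBm

−132.9 dBm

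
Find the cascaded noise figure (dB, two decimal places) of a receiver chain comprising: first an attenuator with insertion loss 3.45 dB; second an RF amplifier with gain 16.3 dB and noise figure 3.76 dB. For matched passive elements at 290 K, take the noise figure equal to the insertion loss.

Convert to linear (a loss of L dB is a gain of −L dB): F_i = 10^(NF_i/10), G_i = 10^(G_i,dB/10)
  Stage 1: F_1 = 10^(3.45/10) = 2.213, G_1 = 10^(−3.45/10) = 0.4519
  Stage 2: F_2 = 10^(3.76/10) = 2.377, G_2 = 10^(16.3/10) = 42.66
Friis cascade:
  F = 2.213 + (2.377 − 1)/0.4519 = 5.260
NF = 10 log₁₀(5.260) = 7.21 dB

7.21 dB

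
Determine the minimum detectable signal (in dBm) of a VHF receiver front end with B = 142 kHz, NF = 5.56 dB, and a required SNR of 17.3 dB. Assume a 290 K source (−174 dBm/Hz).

−99.6 dBm

Sensitivity = −174 + 10 log₁₀(B) + NF + SNR_min
= −174 + 51.52 + 5.56 + 17.3
= −99.62 dBm → −99.6 dBm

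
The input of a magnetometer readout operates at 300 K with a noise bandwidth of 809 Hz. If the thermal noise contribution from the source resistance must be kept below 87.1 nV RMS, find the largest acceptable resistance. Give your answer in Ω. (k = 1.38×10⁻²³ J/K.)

Johnson–Nyquist: V_n = √(4kTRB) ⇒ R = V_n² / (4kTB)
4kTB = 4 × 1.38×10⁻²³ × 300 × 8.09×10² = 1.34×10⁻¹⁷
R = (8.71×10⁻⁸)² / 1.34×10⁻¹⁷ = 5.66×10² Ω = 566 Ω

566 Ω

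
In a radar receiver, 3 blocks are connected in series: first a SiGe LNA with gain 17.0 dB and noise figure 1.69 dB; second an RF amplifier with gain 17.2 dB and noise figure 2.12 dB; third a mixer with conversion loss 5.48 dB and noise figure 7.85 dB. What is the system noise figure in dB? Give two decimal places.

Convert to linear (a loss of L dB is a gain of −L dB): F_i = 10^(NF_i/10), G_i = 10^(G_i,dB/10)
  Stage 1: F_1 = 10^(1.69/10) = 1.476, G_1 = 10^(17.0/10) = 50.12
  Stage 2: F_2 = 10^(2.12/10) = 1.629, G_2 = 10^(17.2/10) = 52.48
  Stage 3: F_3 = 10^(7.85/10) = 6.095, G_3 = 10^(−5.48/10) = 0.2831
Friis cascade:
  F = 1.476 + (1.629 − 1)/50.12 + (6.095 − 1)/2630 = 1.490
NF = 10 log₁₀(1.490) = 1.73 dB

1.73 dB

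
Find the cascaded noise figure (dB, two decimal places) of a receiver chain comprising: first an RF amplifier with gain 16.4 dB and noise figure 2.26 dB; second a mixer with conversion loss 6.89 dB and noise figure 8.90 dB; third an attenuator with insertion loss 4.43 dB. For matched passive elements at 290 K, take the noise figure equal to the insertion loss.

Convert to linear (a loss of L dB is a gain of −L dB): F_i = 10^(NF_i/10), G_i = 10^(G_i,dB/10)
  Stage 1: F_1 = 10^(2.26/10) = 1.683, G_1 = 10^(16.4/10) = 43.65
  Stage 2: F_2 = 10^(8.90/10) = 7.762, G_2 = 10^(−6.89/10) = 0.2046
  Stage 3: F_3 = 10^(4.43/10) = 2.773, G_3 = 10^(−4.43/10) = 0.3606
Friis cascade:
  F = 1.683 + (7.762 − 1)/43.65 + (2.773 − 1)/8.933 = 2.036
NF = 10 log₁₀(2.036) = 3.09 dB

3.09 dB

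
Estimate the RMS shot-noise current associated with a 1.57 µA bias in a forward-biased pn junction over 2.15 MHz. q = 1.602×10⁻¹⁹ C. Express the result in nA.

I_n = √(2qI·B)
2qI·B = 2 × 1.602×10⁻¹⁹ × 1.57×10⁻⁶ × 2.15×10⁶ = 1.08×10⁻¹⁸ A²
I_n = √(1.08×10⁻¹⁸) = 1.04×10⁻⁹ A = 1.04 nA

1.04 nA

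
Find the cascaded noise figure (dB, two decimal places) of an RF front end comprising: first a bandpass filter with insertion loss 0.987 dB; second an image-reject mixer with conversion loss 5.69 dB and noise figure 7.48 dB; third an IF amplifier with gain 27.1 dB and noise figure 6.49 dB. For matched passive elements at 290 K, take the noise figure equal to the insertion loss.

13.64 dB

Convert to linear (a loss of L dB is a gain of −L dB): F_i = 10^(NF_i/10), G_i = 10^(G_i,dB/10)
  Stage 1: F_1 = 10^(0.987/10) = 1.255, G_1 = 10^(−0.987/10) = 0.7967
  Stage 2: F_2 = 10^(7.48/10) = 5.598, G_2 = 10^(−5.69/10) = 0.2698
  Stage 3: F_3 = 10^(6.49/10) = 4.457, G_3 = 10^(27.1/10) = 512.9
Friis cascade:
  F = 1.255 + (5.598 − 1)/0.7967 + (4.457 − 1)/0.2149 = 23.11
NF = 10 log₁₀(23.11) = 13.64 dB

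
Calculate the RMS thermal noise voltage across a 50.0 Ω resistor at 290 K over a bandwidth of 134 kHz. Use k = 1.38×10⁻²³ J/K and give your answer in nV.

327 nV

V_n = √(4kTRB)
4kTRB = 4 × 1.38×10⁻²³ × 290 × 5.00×10¹ × 1.34×10⁵ = 1.07×10⁻¹³ V²
V_n = √(1.07×10⁻¹³) = 3.27×10⁻⁷ V = 327 nV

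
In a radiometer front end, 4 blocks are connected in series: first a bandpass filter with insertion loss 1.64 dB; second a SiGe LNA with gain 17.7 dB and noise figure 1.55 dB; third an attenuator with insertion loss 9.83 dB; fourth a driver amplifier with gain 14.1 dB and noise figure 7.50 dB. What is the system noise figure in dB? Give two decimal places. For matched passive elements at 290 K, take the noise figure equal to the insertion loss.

5.31 dB

Convert to linear (a loss of L dB is a gain of −L dB): F_i = 10^(NF_i/10), G_i = 10^(G_i,dB/10)
  Stage 1: F_1 = 10^(1.64/10) = 1.459, G_1 = 10^(−1.64/10) = 0.6855
  Stage 2: F_2 = 10^(1.55/10) = 1.429, G_2 = 10^(17.7/10) = 58.88
  Stage 3: F_3 = 10^(9.83/10) = 9.616, G_3 = 10^(−9.83/10) = 0.1040
  Stage 4: F_4 = 10^(7.50/10) = 5.623, G_4 = 10^(14.1/10) = 25.70
Friis cascade:
  F = 1.459 + (1.429 − 1)/0.6855 + (9.616 − 1)/40.36 + (5.623 − 1)/4.198 = 3.399
NF = 10 log₁₀(3.399) = 5.31 dB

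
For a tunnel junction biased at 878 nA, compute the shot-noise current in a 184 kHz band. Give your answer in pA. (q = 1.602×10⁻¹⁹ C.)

228 pA

I_n = √(2qI·B)
2qI·B = 2 × 1.602×10⁻¹⁹ × 8.78×10⁻⁷ × 1.84×10⁵ = 5.18×10⁻²⁰ A²
I_n = √(5.18×10⁻²⁰) = 2.28×10⁻¹⁰ A = 228 pA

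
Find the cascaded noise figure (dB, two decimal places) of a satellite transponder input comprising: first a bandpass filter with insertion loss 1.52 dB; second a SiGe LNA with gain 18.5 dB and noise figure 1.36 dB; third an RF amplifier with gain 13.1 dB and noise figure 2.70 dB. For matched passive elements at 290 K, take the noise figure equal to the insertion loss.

2.92 dB

Convert to linear (a loss of L dB is a gain of −L dB): F_i = 10^(NF_i/10), G_i = 10^(G_i,dB/10)
  Stage 1: F_1 = 10^(1.52/10) = 1.419, G_1 = 10^(−1.52/10) = 0.7047
  Stage 2: F_2 = 10^(1.36/10) = 1.368, G_2 = 10^(18.5/10) = 70.79
  Stage 3: F_3 = 10^(2.70/10) = 1.862, G_3 = 10^(13.1/10) = 20.42
Friis cascade:
  F = 1.419 + (1.368 − 1)/0.7047 + (1.862 − 1)/49.89 = 1.958
NF = 10 log₁₀(1.958) = 2.92 dB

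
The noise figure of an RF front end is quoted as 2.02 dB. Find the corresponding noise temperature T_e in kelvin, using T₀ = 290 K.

172 K

F = 10^(2.02/10) = 1.59221
T_e = (F − 1)·T₀ = (1.59221 − 1) × 290 = 172 K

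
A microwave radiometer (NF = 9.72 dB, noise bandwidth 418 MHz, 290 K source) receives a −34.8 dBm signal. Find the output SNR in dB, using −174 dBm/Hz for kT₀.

Noise floor: N = −174 + 10 log₁₀(B) + NF
10 log₁₀(4.18×10⁸) = 86.21 dB
N = −174 + 86.21 + 9.72 = −78.07 dBm
SNR = P_sig − N = −34.8 − (−78.07) = 43.27 dB → 43.3 dB

43.3 dB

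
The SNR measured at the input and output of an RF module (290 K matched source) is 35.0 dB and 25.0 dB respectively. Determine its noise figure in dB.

10.0 dB

NF (dB) = SNR_in(dB) − SNR_out(dB) when the source is at T₀
NF = 35.0 − 25.0 = 10.0 dB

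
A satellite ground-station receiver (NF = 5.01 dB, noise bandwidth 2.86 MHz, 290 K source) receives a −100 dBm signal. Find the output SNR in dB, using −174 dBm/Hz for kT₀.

4.4 dB

Noise floor: N = −174 + 10 log₁₀(B) + NF
10 log₁₀(2.86×10⁶) = 64.56 dB
N = −174 + 64.56 + 5.01 = −104.43 dBm
SNR = P_sig − N = −100 − (−104.43) = 4.43 dB → 4.4 dB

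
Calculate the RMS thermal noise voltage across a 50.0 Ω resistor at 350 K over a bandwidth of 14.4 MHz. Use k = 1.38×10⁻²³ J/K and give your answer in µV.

V_n = √(4kTRB)
4kTRB = 4 × 1.38×10⁻²³ × 350 × 5.00×10¹ × 1.44×10⁷ = 1.39×10⁻¹¹ V²
V_n = √(1.39×10⁻¹¹) = 3.73×10⁻⁶ V = 3.73 µV

3.73 µV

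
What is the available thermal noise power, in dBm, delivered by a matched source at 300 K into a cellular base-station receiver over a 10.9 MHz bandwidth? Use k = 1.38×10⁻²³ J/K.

P_n = kTB = 1.38×10⁻²³ × 300 × 1.09×10⁷ = 4.51×10⁻¹⁴ W
In dBm: 10 log₁₀(4.51×10⁻¹⁴ / 10⁻³) = −103.5 dBm

−103.5 dBm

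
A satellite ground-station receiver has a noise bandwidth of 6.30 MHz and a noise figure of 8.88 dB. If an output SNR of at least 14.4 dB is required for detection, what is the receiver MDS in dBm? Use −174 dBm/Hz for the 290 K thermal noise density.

Sensitivity = −174 + 10 log₁₀(B) + NF + SNR_min
= −174 + 67.99 + 8.88 + 14.4
= −82.73 dBm → −82.7 dBm

−82.7 dBm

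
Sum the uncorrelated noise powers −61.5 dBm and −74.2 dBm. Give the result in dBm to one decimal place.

Convert to linear, add, convert back:
P₁ = 7.08×10⁻¹⁰ W, P₂ = 3.80×10⁻¹¹ W
P_tot = 7.46×10⁻¹⁰ W → 10 log₁₀(P_tot / 10⁻³) = −61.3 dBm

−61.3 dBm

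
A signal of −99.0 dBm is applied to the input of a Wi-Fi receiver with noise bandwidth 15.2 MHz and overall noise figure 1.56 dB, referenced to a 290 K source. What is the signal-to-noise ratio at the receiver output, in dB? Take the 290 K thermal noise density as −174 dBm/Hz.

1.6 dB

Noise floor: N = −174 + 10 log₁₀(B) + NF
10 log₁₀(1.52×10⁷) = 71.82 dB
N = −174 + 71.82 + 1.56 = −100.62 dBm
SNR = P_sig − N = −99.0 − (−100.62) = 1.62 dB → 1.6 dB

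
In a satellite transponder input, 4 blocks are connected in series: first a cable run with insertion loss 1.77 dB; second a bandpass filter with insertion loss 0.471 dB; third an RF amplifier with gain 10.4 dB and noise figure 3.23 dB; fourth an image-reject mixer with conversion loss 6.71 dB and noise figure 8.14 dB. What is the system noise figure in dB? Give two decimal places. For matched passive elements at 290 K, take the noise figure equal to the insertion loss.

Convert to linear (a loss of L dB is a gain of −L dB): F_i = 10^(NF_i/10), G_i = 10^(G_i,dB/10)
  Stage 1: F_1 = 10^(1.77/10) = 1.503, G_1 = 10^(−1.77/10) = 0.6653
  Stage 2: F_2 = 10^(0.471/10) = 1.115, G_2 = 10^(−0.471/10) = 0.8972
  Stage 3: F_3 = 10^(3.23/10) = 2.104, G_3 = 10^(10.4/10) = 10.96
  Stage 4: F_4 = 10^(8.14/10) = 6.516, G_4 = 10^(−6.71/10) = 0.2133
Friis cascade:
  F = 1.503 + (1.115 − 1)/0.6653 + (2.104 − 1)/0.5969 + (6.516 − 1)/6.545 = 4.367
NF = 10 log₁₀(4.367) = 6.40 dB

6.40 dB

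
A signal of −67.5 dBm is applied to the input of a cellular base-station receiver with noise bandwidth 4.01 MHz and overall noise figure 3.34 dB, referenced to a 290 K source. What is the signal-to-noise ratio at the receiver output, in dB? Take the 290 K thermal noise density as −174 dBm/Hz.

Noise floor: N = −174 + 10 log₁₀(B) + NF
10 log₁₀(4.01×10⁶) = 66.03 dB
N = −174 + 66.03 + 3.34 = −104.63 dBm
SNR = P_sig − N = −67.5 − (−104.63) = 37.13 dB → 37.1 dB

37.1 dB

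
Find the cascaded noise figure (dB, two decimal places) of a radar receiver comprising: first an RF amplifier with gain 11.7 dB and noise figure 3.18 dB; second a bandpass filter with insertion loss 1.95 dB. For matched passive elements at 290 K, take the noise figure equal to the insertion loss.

Convert to linear (a loss of L dB is a gain of −L dB): F_i = 10^(NF_i/10), G_i = 10^(G_i,dB/10)
  Stage 1: F_1 = 10^(3.18/10) = 2.080, G_1 = 10^(11.7/10) = 14.79
  Stage 2: F_2 = 10^(1.95/10) = 1.567, G_2 = 10^(−1.95/10) = 0.6383
Friis cascade:
  F = 2.080 + (1.567 − 1)/14.79 = 2.118
NF = 10 log₁₀(2.118) = 3.26 dB

3.26 dB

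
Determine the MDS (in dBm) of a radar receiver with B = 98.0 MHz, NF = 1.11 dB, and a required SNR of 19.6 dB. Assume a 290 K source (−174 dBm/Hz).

−73.4 dBm

Sensitivity = −174 + 10 log₁₀(B) + NF + SNR_min
= −174 + 79.91 + 1.11 + 19.6
= −73.38 dBm → −73.4 dBm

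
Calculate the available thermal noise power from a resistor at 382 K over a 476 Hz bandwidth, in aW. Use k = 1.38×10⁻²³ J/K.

P_n = kTB = 1.38×10⁻²³ × 382 × 4.76×10² = 2.51×10⁻¹⁸ W = 2.51 aW

2.51 aW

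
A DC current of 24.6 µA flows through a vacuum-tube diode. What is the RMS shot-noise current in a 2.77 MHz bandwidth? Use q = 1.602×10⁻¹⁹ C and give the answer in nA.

I_n = √(2qI·B)
2qI·B = 2 × 1.602×10⁻¹⁹ × 2.46×10⁻⁵ × 2.77×10⁶ = 2.18×10⁻¹⁷ A²
I_n = √(2.18×10⁻¹⁷) = 4.67×10⁻⁹ A = 4.67 nA

4.67 nA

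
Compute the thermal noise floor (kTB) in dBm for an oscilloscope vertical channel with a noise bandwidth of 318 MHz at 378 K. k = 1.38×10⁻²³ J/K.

−87.8 dBm

P_n = kTB = 1.38×10⁻²³ × 378 × 3.18×10⁸ = 1.66×10⁻¹² W
In dBm: 10 log₁₀(1.66×10⁻¹² / 10⁻³) = −87.8 dBm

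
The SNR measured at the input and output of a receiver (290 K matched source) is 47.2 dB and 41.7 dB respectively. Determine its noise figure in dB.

5.5 dB

NF (dB) = SNR_in(dB) − SNR_out(dB) when the source is at T₀
NF = 47.2 − 41.7 = 5.5 dB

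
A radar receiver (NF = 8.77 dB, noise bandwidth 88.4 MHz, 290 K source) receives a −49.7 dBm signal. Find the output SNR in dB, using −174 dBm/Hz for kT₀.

36.1 dB

Noise floor: N = −174 + 10 log₁₀(B) + NF
10 log₁₀(8.84×10⁷) = 79.46 dB
N = −174 + 79.46 + 8.77 = −85.77 dBm
SNR = P_sig − N = −49.7 − (−85.77) = 36.07 dB → 36.1 dB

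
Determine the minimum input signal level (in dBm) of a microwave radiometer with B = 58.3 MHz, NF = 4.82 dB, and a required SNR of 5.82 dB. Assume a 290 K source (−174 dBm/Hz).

Sensitivity = −174 + 10 log₁₀(B) + NF + SNR_min
= −174 + 77.66 + 4.82 + 5.82
= −85.70 dBm → −85.7 dBm

−85.7 dBm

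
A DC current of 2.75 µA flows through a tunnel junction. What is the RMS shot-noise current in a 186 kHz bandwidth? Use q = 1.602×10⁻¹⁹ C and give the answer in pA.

405 pA

I_n = √(2qI·B)
2qI·B = 2 × 1.602×10⁻¹⁹ × 2.75×10⁻⁶ × 1.86×10⁵ = 1.64×10⁻¹⁹ A²
I_n = √(1.64×10⁻¹⁹) = 4.05×10⁻¹⁰ A = 405 pA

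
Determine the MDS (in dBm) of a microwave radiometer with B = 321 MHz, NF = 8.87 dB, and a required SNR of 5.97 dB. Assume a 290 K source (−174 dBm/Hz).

−74.1 dBm

Sensitivity = −174 + 10 log₁₀(B) + NF + SNR_min
= −174 + 85.07 + 8.87 + 5.97
= −74.09 dBm → −74.1 dBm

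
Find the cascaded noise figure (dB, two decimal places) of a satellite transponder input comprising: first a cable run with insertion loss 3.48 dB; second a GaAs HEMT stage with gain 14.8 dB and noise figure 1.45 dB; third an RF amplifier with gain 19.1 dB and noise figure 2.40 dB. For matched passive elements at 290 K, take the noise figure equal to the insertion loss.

Convert to linear (a loss of L dB is a gain of −L dB): F_i = 10^(NF_i/10), G_i = 10^(G_i,dB/10)
  Stage 1: F_1 = 10^(3.48/10) = 2.228, G_1 = 10^(−3.48/10) = 0.4487
  Stage 2: F_2 = 10^(1.45/10) = 1.396, G_2 = 10^(14.8/10) = 30.20
  Stage 3: F_3 = 10^(2.40/10) = 1.738, G_3 = 10^(19.1/10) = 81.28
Friis cascade:
  F = 2.228 + (1.396 − 1)/0.4487 + (1.738 − 1)/13.55 = 3.166
NF = 10 log₁₀(3.166) = 5.01 dB

5.01 dB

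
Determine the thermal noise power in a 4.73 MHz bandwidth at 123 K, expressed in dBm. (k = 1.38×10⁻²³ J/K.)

−111.0 dBm

P_n = kTB = 1.38×10⁻²³ × 123 × 4.73×10⁶ = 8.03×10⁻¹⁵ W
In dBm: 10 log₁₀(8.03×10⁻¹⁵ / 10⁻³) = −111.0 dBm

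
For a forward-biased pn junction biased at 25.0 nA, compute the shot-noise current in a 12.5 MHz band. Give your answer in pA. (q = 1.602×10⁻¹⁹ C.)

I_n = √(2qI·B)
2qI·B = 2 × 1.602×10⁻¹⁹ × 2.50×10⁻⁸ × 1.25×10⁷ = 1.00×10⁻¹⁹ A²
I_n = √(1.00×10⁻¹⁹) = 3.16×10⁻¹⁰ A = 316 pA

316 pA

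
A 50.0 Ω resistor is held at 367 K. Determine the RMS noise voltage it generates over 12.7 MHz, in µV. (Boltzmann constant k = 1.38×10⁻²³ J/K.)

3.59 µV

V_n = √(4kTRB)
4kTRB = 4 × 1.38×10⁻²³ × 367 × 5.00×10¹ × 1.27×10⁷ = 1.29×10⁻¹¹ V²
V_n = √(1.29×10⁻¹¹) = 3.59×10⁻⁶ V = 3.59 µV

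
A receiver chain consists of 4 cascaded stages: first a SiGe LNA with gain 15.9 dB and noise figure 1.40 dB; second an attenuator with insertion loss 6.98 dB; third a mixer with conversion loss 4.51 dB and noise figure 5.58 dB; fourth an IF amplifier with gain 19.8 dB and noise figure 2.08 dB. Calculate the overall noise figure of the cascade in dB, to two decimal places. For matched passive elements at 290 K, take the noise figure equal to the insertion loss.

3.10 dB

Convert to linear (a loss of L dB is a gain of −L dB): F_i = 10^(NF_i/10), G_i = 10^(G_i,dB/10)
  Stage 1: F_1 = 10^(1.40/10) = 1.380, G_1 = 10^(15.9/10) = 38.90
  Stage 2: F_2 = 10^(6.98/10) = 4.989, G_2 = 10^(−6.98/10) = 0.2004
  Stage 3: F_3 = 10^(5.58/10) = 3.614, G_3 = 10^(−4.51/10) = 0.3540
  Stage 4: F_4 = 10^(2.08/10) = 1.614, G_4 = 10^(19.8/10) = 95.50
Friis cascade:
  F = 1.380 + (4.989 − 1)/38.90 + (3.614 − 1)/7.798 + (1.614 − 1)/2.761 = 2.041
NF = 10 log₁₀(2.041) = 3.10 dB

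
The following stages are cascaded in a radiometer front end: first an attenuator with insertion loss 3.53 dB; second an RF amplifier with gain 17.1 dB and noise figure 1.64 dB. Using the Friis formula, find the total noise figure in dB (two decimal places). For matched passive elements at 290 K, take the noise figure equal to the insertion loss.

Convert to linear (a loss of L dB is a gain of −L dB): F_i = 10^(NF_i/10), G_i = 10^(G_i,dB/10)
  Stage 1: F_1 = 10^(3.53/10) = 2.254, G_1 = 10^(−3.53/10) = 0.4436
  Stage 2: F_2 = 10^(1.64/10) = 1.459, G_2 = 10^(17.1/10) = 51.29
Friis cascade:
  F = 2.254 + (1.459 − 1)/0.4436 = 3.289
NF = 10 log₁₀(3.289) = 5.17 dB

5.17 dB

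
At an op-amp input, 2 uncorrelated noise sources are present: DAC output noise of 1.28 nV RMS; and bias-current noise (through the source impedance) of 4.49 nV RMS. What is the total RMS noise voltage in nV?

Uncorrelated sources add in power (mean-square): V_tot = √(ΣV_i²)
V_tot = √[(1.28×10⁻⁹)² + (4.49×10⁻⁹)²] = 4.67×10⁻⁹ V = 4.67 nV

4.67 nV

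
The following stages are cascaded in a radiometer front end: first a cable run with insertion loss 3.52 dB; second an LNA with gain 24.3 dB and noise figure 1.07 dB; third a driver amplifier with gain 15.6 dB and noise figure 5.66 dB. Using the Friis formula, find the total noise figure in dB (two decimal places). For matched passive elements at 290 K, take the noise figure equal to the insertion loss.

4.62 dB

Convert to linear (a loss of L dB is a gain of −L dB): F_i = 10^(NF_i/10), G_i = 10^(G_i,dB/10)
  Stage 1: F_1 = 10^(3.52/10) = 2.249, G_1 = 10^(−3.52/10) = 0.4446
  Stage 2: F_2 = 10^(1.07/10) = 1.279, G_2 = 10^(24.3/10) = 269.2
  Stage 3: F_3 = 10^(5.66/10) = 3.681, G_3 = 10^(15.6/10) = 36.31
Friis cascade:
  F = 2.249 + (1.279 − 1)/0.4446 + (3.681 − 1)/119.7 = 2.900
NF = 10 log₁₀(2.900) = 4.62 dB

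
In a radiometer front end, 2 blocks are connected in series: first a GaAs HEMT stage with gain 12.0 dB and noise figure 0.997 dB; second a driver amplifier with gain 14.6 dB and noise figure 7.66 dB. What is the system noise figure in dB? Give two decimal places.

Convert to linear (a loss of L dB is a gain of −L dB): F_i = 10^(NF_i/10), G_i = 10^(G_i,dB/10)
  Stage 1: F_1 = 10^(0.997/10) = 1.258, G_1 = 10^(12.0/10) = 15.85
  Stage 2: F_2 = 10^(7.66/10) = 5.834, G_2 = 10^(14.6/10) = 28.84
Friis cascade:
  F = 1.258 + (5.834 − 1)/15.85 = 1.563
NF = 10 log₁₀(1.563) = 1.94 dB

1.94 dB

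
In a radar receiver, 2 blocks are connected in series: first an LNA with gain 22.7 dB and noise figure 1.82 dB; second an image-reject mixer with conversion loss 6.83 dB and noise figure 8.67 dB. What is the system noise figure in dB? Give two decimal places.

Convert to linear (a loss of L dB is a gain of −L dB): F_i = 10^(NF_i/10), G_i = 10^(G_i,dB/10)
  Stage 1: F_1 = 10^(1.82/10) = 1.521, G_1 = 10^(22.7/10) = 186.2
  Stage 2: F_2 = 10^(8.67/10) = 7.362, G_2 = 10^(−6.83/10) = 0.2075
Friis cascade:
  F = 1.521 + (7.362 − 1)/186.2 = 1.555
NF = 10 log₁₀(1.555) = 1.92 dB

1.92 dB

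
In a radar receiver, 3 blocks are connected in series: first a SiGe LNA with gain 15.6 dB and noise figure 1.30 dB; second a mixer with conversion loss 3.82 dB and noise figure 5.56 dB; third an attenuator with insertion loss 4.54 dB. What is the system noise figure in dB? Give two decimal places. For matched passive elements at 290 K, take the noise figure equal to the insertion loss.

1.88 dB

Convert to linear (a loss of L dB is a gain of −L dB): F_i = 10^(NF_i/10), G_i = 10^(G_i,dB/10)
  Stage 1: F_1 = 10^(1.30/10) = 1.349, G_1 = 10^(15.6/10) = 36.31
  Stage 2: F_2 = 10^(5.56/10) = 3.597, G_2 = 10^(−3.82/10) = 0.4150
  Stage 3: F_3 = 10^(4.54/10) = 2.844, G_3 = 10^(−4.54/10) = 0.3516
Friis cascade:
  F = 1.349 + (3.597 − 1)/36.31 + (2.844 − 1)/15.07 = 1.543
NF = 10 log₁₀(1.543) = 1.88 dB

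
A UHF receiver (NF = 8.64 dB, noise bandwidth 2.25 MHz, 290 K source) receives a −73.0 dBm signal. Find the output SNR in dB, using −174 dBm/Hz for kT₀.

Noise floor: N = −174 + 10 log₁₀(B) + NF
10 log₁₀(2.25×10⁶) = 63.52 dB
N = −174 + 63.52 + 8.64 = −101.84 dBm
SNR = P_sig − N = −73.0 − (−101.84) = 28.84 dB → 28.8 dB

28.8 dB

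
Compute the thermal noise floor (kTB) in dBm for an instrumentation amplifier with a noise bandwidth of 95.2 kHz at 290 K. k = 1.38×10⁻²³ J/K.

P_n = kTB = 1.38×10⁻²³ × 290 × 9.52×10⁴ = 3.81×10⁻¹⁶ W
In dBm: 10 log₁₀(3.81×10⁻¹⁶ / 10⁻³) = −124.2 dBm

−124.2 dBm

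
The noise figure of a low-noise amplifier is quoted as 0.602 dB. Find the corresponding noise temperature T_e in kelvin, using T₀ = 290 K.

F = 10^(0.602/10) = 1.14868
T_e = (F − 1)·T₀ = (1.14868 − 1) × 290 = 43.1 K

43.1 K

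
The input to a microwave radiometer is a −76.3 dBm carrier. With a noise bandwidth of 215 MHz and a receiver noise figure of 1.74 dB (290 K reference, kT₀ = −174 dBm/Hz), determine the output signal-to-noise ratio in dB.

Noise floor: N = −174 + 10 log₁₀(B) + NF
10 log₁₀(2.15×10⁸) = 83.32 dB
N = −174 + 83.32 + 1.74 = −88.94 dBm
SNR = P_sig − N = −76.3 − (−88.94) = 12.64 dB → 12.6 dB

12.6 dB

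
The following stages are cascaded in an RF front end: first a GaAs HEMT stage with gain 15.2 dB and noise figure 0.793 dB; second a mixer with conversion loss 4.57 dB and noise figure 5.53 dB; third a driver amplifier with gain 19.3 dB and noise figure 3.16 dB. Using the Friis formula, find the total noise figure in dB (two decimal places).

Convert to linear (a loss of L dB is a gain of −L dB): F_i = 10^(NF_i/10), G_i = 10^(G_i,dB/10)
  Stage 1: F_1 = 10^(0.793/10) = 1.200, G_1 = 10^(15.2/10) = 33.11
  Stage 2: F_2 = 10^(5.53/10) = 3.573, G_2 = 10^(−4.57/10) = 0.3491
  Stage 3: F_3 = 10^(3.16/10) = 2.070, G_3 = 10^(19.3/10) = 85.11
Friis cascade:
  F = 1.200 + (3.573 − 1)/33.11 + (2.070 − 1)/11.56 = 1.371
NF = 10 log₁₀(1.371) = 1.37 dB

1.37 dB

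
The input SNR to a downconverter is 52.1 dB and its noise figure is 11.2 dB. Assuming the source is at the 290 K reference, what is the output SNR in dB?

By definition F = SNR_in/SNR_out, so in dB: SNR_out = SNR_in − NF
SNR_out = 52.1 − 11.2 = 40.9 dB

40.9 dB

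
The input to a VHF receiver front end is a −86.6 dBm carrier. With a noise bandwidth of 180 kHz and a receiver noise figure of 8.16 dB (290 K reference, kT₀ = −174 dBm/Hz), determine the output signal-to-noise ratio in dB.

Noise floor: N = −174 + 10 log₁₀(B) + NF
10 log₁₀(1.80×10⁵) = 52.55 dB
N = −174 + 52.55 + 8.16 = −113.29 dBm
SNR = P_sig − N = −86.6 − (−113.29) = 26.69 dB → 26.7 dB

26.7 dB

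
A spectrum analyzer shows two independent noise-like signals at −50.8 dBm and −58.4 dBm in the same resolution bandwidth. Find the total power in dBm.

−50.1 dBm

Convert to linear, add, convert back:
P₁ = 8.32×10⁻⁹ W, P₂ = 1.45×10⁻⁹ W
P_tot = 9.76×10⁻⁹ W → 10 log₁₀(P_tot / 10⁻³) = −50.1 dBm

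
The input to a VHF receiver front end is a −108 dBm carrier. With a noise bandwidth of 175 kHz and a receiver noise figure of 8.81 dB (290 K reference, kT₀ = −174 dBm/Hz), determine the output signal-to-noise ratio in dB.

4.8 dB

Noise floor: N = −174 + 10 log₁₀(B) + NF
10 log₁₀(1.75×10⁵) = 52.43 dB
N = −174 + 52.43 + 8.81 = −112.76 dBm
SNR = P_sig − N = −108 − (−112.76) = 4.76 dB → 4.8 dB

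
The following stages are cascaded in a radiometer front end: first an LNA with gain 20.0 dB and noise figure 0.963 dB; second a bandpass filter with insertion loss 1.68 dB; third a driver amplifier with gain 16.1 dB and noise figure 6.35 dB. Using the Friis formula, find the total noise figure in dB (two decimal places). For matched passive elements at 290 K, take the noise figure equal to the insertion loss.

1.15 dB

Convert to linear (a loss of L dB is a gain of −L dB): F_i = 10^(NF_i/10), G_i = 10^(G_i,dB/10)
  Stage 1: F_1 = 10^(0.963/10) = 1.248, G_1 = 10^(20.0/10) = 100.0
  Stage 2: F_2 = 10^(1.68/10) = 1.472, G_2 = 10^(−1.68/10) = 0.6792
  Stage 3: F_3 = 10^(6.35/10) = 4.315, G_3 = 10^(16.1/10) = 40.74
Friis cascade:
  F = 1.248 + (1.472 − 1)/100.0 + (4.315 − 1)/67.92 = 1.302
NF = 10 log₁₀(1.302) = 1.15 dB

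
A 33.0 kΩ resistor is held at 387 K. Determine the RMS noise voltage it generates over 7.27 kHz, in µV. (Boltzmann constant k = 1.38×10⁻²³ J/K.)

2.26 µV

V_n = √(4kTRB)
4kTRB = 4 × 1.38×10⁻²³ × 387 × 3.30×10⁴ × 7.27×10³ = 5.13×10⁻¹² V²
V_n = √(5.13×10⁻¹²) = 2.26×10⁻⁶ V = 2.26 µV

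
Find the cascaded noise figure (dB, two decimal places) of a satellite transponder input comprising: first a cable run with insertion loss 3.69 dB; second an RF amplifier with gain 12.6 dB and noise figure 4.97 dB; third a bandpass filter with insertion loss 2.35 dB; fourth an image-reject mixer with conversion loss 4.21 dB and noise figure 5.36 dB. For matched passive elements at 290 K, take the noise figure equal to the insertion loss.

Convert to linear (a loss of L dB is a gain of −L dB): F_i = 10^(NF_i/10), G_i = 10^(G_i,dB/10)
  Stage 1: F_1 = 10^(3.69/10) = 2.339, G_1 = 10^(−3.69/10) = 0.4276
  Stage 2: F_2 = 10^(4.97/10) = 3.141, G_2 = 10^(12.6/10) = 18.20
  Stage 3: F_3 = 10^(2.35/10) = 1.718, G_3 = 10^(−2.35/10) = 0.5821
  Stage 4: F_4 = 10^(5.36/10) = 3.436, G_4 = 10^(−4.21/10) = 0.3793
Friis cascade:
  F = 2.339 + (3.141 − 1)/0.4276 + (1.718 − 1)/7.780 + (3.436 − 1)/4.529 = 7.975
NF = 10 log₁₀(7.975) = 9.02 dB

9.02 dB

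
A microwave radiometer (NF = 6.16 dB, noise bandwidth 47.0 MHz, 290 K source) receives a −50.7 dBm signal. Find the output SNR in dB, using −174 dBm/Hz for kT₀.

40.4 dB

Noise floor: N = −174 + 10 log₁₀(B) + NF
10 log₁₀(4.70×10⁷) = 76.72 dB
N = −174 + 76.72 + 6.16 = −91.12 dBm
SNR = P_sig − N = −50.7 − (−91.12) = 40.42 dB → 40.4 dB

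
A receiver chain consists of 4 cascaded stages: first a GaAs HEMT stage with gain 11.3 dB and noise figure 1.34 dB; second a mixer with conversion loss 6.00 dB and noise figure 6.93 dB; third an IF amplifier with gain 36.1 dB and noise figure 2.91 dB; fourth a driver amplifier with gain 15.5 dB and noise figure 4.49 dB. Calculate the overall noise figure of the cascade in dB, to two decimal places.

2.87 dB

Convert to linear (a loss of L dB is a gain of −L dB): F_i = 10^(NF_i/10), G_i = 10^(G_i,dB/10)
  Stage 1: F_1 = 10^(1.34/10) = 1.361, G_1 = 10^(11.3/10) = 13.49
  Stage 2: F_2 = 10^(6.93/10) = 4.932, G_2 = 10^(−6.00/10) = 0.2512
  Stage 3: F_3 = 10^(2.91/10) = 1.954, G_3 = 10^(36.1/10) = 4074
  Stage 4: F_4 = 10^(4.49/10) = 2.812, G_4 = 10^(15.5/10) = 35.48
Friis cascade:
  F = 1.361 + (4.932 − 1)/13.49 + (1.954 − 1)/3.388 + (2.812 − 1)/1.380×10⁴ = 1.935
NF = 10 log₁₀(1.935) = 2.87 dB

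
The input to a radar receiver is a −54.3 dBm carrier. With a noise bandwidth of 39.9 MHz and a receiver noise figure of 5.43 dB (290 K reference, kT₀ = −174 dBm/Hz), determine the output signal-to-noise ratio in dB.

Noise floor: N = −174 + 10 log₁₀(B) + NF
10 log₁₀(3.99×10⁷) = 76.01 dB
N = −174 + 76.01 + 5.43 = −92.56 dBm
SNR = P_sig − N = −54.3 − (−92.56) = 38.26 dB → 38.3 dB

38.3 dB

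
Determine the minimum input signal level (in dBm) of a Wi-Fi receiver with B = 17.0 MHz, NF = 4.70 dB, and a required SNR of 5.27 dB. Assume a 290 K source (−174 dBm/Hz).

−91.7 dBm

Sensitivity = −174 + 10 log₁₀(B) + NF + SNR_min
= −174 + 72.3 + 4.70 + 5.27
= −91.73 dBm → −91.7 dBm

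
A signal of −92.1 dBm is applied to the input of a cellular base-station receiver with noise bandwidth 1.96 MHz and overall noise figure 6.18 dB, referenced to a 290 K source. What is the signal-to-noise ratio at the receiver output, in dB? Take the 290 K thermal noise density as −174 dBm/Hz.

12.8 dB

Noise floor: N = −174 + 10 log₁₀(B) + NF
10 log₁₀(1.96×10⁶) = 62.92 dB
N = −174 + 62.92 + 6.18 = −104.90 dBm
SNR = P_sig − N = −92.1 − (−104.90) = 12.80 dB → 12.8 dB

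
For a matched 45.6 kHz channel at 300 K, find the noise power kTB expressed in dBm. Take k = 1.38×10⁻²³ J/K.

P_n = kTB = 1.38×10⁻²³ × 300 × 4.56×10⁴ = 1.89×10⁻¹⁶ W
In dBm: 10 log₁₀(1.89×10⁻¹⁶ / 10⁻³) = −127.2 dBm

−127.2 dBm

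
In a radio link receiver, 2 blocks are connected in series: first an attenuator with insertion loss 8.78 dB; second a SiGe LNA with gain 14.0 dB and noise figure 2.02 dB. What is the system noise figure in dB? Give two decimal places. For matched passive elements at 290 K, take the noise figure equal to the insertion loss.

Convert to linear (a loss of L dB is a gain of −L dB): F_i = 10^(NF_i/10), G_i = 10^(G_i,dB/10)
  Stage 1: F_1 = 10^(8.78/10) = 7.551, G_1 = 10^(−8.78/10) = 0.1324
  Stage 2: F_2 = 10^(2.02/10) = 1.592, G_2 = 10^(14.0/10) = 25.12
Friis cascade:
  F = 7.551 + (1.592 − 1)/0.1324 = 12.02
NF = 10 log₁₀(12.02) = 10.80 dB

10.80 dB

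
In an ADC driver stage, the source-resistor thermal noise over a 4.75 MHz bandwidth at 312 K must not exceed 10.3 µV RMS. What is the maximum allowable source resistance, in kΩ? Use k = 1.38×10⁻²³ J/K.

1.30 kΩ

Johnson–Nyquist: V_n = √(4kTRB) ⇒ R = V_n² / (4kTB)
4kTB = 4 × 1.38×10⁻²³ × 312 × 4.75×10⁶ = 8.18×10⁻¹⁴
R = (1.03×10⁻⁵)² / 8.18×10⁻¹⁴ = 1.30×10³ Ω = 1.30 kΩ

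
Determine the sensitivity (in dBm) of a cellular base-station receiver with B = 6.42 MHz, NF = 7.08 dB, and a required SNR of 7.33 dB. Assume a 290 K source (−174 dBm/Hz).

−91.5 dBm

Sensitivity = −174 + 10 log₁₀(B) + NF + SNR_min
= −174 + 68.08 + 7.08 + 7.33
= −91.51 dBm → −91.5 dBm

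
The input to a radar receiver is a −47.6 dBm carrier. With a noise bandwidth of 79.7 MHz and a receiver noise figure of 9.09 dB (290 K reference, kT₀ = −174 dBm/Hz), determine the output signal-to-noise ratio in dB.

Noise floor: N = −174 + 10 log₁₀(B) + NF
10 log₁₀(7.97×10⁷) = 79.01 dB
N = −174 + 79.01 + 9.09 = −85.90 dBm
SNR = P_sig − N = −47.6 − (−85.90) = 38.30 dB → 38.3 dB

38.3 dB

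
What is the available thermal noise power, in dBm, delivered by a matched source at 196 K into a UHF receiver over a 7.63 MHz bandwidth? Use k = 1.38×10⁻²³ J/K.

−106.9 dBm

P_n = kTB = 1.38×10⁻²³ × 196 × 7.63×10⁶ = 2.06×10⁻¹⁴ W
In dBm: 10 log₁₀(2.06×10⁻¹⁴ / 10⁻³) = −106.9 dBm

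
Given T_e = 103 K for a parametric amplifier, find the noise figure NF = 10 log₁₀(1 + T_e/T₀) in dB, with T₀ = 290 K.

F = 1 + T_e/T₀ = 1 + 103/290 = 1.35517
NF = 10 log₁₀(1.35517) = 1.32 dB

1.32 dB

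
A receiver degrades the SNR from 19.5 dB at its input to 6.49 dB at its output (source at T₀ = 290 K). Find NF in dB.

NF (dB) = SNR_in(dB) − SNR_out(dB) when the source is at T₀
NF = 19.5 − 6.49 = 13.01 dB

13.01 dB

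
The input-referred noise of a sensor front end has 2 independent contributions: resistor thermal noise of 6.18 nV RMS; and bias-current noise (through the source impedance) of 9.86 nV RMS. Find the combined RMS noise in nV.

Uncorrelated sources add in power (mean-square): V_tot = √(ΣV_i²)
V_tot = √[(6.18×10⁻⁹)² + (9.86×10⁻⁹)²] = 1.16×10⁻⁸ V = 11.6 nV

11.6 nV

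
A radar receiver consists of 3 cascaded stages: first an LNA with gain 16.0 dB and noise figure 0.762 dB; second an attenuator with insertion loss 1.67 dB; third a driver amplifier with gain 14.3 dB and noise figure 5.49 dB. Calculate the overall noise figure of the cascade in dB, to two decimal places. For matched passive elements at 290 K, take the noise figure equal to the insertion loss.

1.13 dB

Convert to linear (a loss of L dB is a gain of −L dB): F_i = 10^(NF_i/10), G_i = 10^(G_i,dB/10)
  Stage 1: F_1 = 10^(0.762/10) = 1.192, G_1 = 10^(16.0/10) = 39.81
  Stage 2: F_2 = 10^(1.67/10) = 1.469, G_2 = 10^(−1.67/10) = 0.6808
  Stage 3: F_3 = 10^(5.49/10) = 3.540, G_3 = 10^(14.3/10) = 26.92
Friis cascade:
  F = 1.192 + (1.469 − 1)/39.81 + (3.540 − 1)/27.10 = 1.297
NF = 10 log₁₀(1.297) = 1.13 dB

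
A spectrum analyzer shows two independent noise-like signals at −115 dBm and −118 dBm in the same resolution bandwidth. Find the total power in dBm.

Convert to linear, add, convert back:
P₁ = 3.16×10⁻¹⁵ W, P₂ = 1.58×10⁻¹⁵ W
P_tot = 4.75×10⁻¹⁵ W → 10 log₁₀(P_tot / 10⁻³) = −113.2 dBm

−113.2 dBm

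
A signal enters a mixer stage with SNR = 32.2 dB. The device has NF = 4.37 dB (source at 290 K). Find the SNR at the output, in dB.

By definition F = SNR_in/SNR_out, so in dB: SNR_out = SNR_in − NF
SNR_out = 32.2 − 4.37 = 27.83 dB

27.83 dB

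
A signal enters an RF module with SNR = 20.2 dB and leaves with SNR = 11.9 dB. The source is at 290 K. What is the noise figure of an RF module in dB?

8.3 dB

NF (dB) = SNR_in(dB) − SNR_out(dB) when the source is at T₀
NF = 20.2 − 11.9 = 8.3 dB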